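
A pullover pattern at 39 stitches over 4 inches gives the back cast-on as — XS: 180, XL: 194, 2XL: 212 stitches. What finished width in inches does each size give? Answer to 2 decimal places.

39/4 = 9.75 sts per in.
XS: 180 / 9.75 = 18.462 → 18.46 in.
XL: 194 / 9.75 = 19.897 → 19.90 in.
2XL: 212 / 9.75 = 21.744 → 21.74 in.

XS 18.46 inches; XL 19.90 inches; 2XL 21.74 inches.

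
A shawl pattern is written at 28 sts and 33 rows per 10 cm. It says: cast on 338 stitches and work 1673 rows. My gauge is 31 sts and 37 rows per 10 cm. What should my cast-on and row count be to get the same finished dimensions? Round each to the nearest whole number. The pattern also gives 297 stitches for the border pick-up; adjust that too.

Cast on 374 stitches; work 1876 rows; border pick-up 329 stitches.

Stitches: 338 × 31/28 = 374.21 → 374.
Rows: 1673 × 37/33 = 1875.79 → 1876.
border pick-up: 297 × 31/28 = 328.82 → 329.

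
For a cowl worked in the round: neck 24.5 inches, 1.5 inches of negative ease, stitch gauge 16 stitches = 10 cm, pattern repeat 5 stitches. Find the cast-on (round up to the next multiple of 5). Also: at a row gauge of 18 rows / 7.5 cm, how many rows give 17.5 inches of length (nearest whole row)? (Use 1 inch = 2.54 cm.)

Cast on 95 stitches; work 107 rows.

Finished = 24.5 − 1.5 = 23 inches.
23 inches × 2.54 = 58.42 cm.
16/10 = 1.6 sts per cm; 58.42 × 1.6 = 93.47 sts.
Next multiple of 5 → 95.
17.5 inches = 44.45 cm; × 2.4 = 106.68 → 107 rows.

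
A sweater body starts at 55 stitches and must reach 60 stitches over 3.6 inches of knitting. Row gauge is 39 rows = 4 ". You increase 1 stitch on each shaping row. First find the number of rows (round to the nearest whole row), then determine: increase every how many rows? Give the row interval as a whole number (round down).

Increase every 7th row.

Rows = 3.6 × 9.75 = 35.1 → 35 rows.
Stitches to add: 5 → 5 shaping rows (at 1 st each).
35 / 5 = 7.00 → every 7 rows.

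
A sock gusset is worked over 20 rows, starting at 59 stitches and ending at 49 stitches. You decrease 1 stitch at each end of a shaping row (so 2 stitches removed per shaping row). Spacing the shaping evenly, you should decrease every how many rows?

Stitches to remove: |49 − 59| = 10.
Shaping rows needed: 10 / 2 = 5.
20 rows / 5 = every 4 rows.

Decrease every 4th row.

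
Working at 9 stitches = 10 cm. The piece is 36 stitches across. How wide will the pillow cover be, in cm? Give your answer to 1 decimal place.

40.0 cm.

9 stitches / 10 cm = 0.9 stitches per cm.
36 / 0.9 = 40.00 cm.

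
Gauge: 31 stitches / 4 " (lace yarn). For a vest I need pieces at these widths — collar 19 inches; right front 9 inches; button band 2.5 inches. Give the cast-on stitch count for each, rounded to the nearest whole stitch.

Rate = 31/4 = 7.75 sts per in.
collar: 19 × 7.75 = 147.25 → 147.
right front: 9 × 7.75 = 69.75 → 70.
button band: 2.5 × 7.75 = 19.38 → 19.

collar 147; right front 70; button band 19.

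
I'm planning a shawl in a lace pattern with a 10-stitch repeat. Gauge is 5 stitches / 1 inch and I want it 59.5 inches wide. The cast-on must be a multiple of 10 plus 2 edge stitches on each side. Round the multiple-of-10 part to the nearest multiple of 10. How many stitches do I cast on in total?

5 / 1 = 5 sts per inch.
59.5 × 5 = 297.50 sts.
Less 4 edge sts → 293.50 for the repeat.
Nearest multiple of 10: 290.
Add back 4 edge sts → 294.

CO 294 sts.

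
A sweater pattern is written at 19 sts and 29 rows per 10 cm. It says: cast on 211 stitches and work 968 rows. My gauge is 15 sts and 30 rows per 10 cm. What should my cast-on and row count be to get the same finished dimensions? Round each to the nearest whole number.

Stitches: 211 × 15/19 = 166.58 → 167.
Rows: 968 × 30/29 = 1001.38 → 1001.

Cast on 167 stitches; work 1001 rows.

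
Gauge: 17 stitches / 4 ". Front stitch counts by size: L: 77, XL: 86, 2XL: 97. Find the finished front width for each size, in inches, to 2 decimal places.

17/4 = 4.25 sts per in.
L: 77 / 4.25 = 18.118 → 18.12 in.
XL: 86 / 4.25 = 20.235 → 20.24 in.
2XL: 97 / 4.25 = 22.824 → 22.82 in.

L 18.12 inches; XL 20.24 inches; 2XL 22.82 inches.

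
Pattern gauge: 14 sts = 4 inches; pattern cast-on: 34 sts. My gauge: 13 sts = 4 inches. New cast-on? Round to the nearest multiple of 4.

Scale factor = 13 / 14 = 0.929.
34 × 13 / 14 = 31.57 sts.
→ 32 sts.

32 stitches.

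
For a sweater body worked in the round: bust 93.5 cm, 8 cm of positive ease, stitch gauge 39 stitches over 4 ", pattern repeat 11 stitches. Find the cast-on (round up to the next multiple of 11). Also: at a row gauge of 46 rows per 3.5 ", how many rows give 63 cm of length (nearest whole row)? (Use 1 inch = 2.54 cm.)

Cast on 396 stitches; work 326 rows.

Finished = 93.5 + 8 = 101.5 cm.
101.5 cm × 1/2.54 = 39.96 inches.
39/4 = 9.75 sts per in; 39.96 × 9.75 = 389.62 sts.
Next multiple of 11 → 396.
63 cm = 24.80 inches; × 13.143 = 325.98 → 326 rows.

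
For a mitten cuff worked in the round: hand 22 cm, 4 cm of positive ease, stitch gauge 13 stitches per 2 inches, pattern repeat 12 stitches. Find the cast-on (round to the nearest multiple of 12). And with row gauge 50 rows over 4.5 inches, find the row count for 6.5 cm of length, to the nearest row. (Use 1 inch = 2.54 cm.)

Finished = 22 + 4 = 26 cm.
26 cm × 1/2.54 = 10.24 inches.
13/2 = 6.5 sts per in; 10.24 × 6.5 = 66.54 sts.
Nearest multiple of 12 → 72.
6.5 cm = 2.56 inches; × 11.111 = 28.43 → 28 rows.

Cast on 72 stitches; work 28 rows.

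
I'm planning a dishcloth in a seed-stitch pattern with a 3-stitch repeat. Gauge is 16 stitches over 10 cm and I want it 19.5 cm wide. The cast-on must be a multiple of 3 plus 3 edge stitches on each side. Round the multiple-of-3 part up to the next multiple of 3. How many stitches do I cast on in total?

33 stitches.

16 / 10 = 1.6 sts per cm.
19.5 × 1.6 = 31.20 sts.
Less 6 edge sts → 25.20 for the repeat.
Next multiple of 3: 27.
Add back 6 edge sts → 33.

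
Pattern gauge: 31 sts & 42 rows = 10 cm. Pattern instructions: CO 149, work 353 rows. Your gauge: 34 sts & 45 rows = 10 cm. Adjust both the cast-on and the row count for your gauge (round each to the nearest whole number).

Cast on 163 stitches; work 378 rows.

Stitches: 149 × 34/31 = 163.42 → 163.
Rows: 353 × 45/42 = 378.21 → 378.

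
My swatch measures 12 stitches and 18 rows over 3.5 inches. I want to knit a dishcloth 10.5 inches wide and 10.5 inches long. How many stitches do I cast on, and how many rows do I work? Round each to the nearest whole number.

Cast on 36 stitches and work 54 rows.

Stitch gauge = 12/3.5 = 3.429 sts/in; 10.5 × 3.429 = 36.00 → 36 sts.
Row gauge = 18/3.5 = 5.143 rows/in; 10.5 × 5.143 = 54.00 → 54 rows.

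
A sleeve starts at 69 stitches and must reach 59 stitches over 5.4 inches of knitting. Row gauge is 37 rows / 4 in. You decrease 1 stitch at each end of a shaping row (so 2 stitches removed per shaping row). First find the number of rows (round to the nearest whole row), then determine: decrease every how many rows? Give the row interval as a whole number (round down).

Decrease every 10th row.

Rows = 5.4 × 9.25 = 50.0 → 50 rows.
Stitches to remove: 10 → 5 shaping rows (at 2 st each).
50 / 5 = 10.00 → every 10 rows.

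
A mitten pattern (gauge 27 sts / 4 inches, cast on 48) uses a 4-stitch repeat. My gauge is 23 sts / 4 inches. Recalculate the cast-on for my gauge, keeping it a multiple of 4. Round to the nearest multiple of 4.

48 × 23 / 27 = 40.89.
Nearest multiple of 4: 40.

CO 40 sts.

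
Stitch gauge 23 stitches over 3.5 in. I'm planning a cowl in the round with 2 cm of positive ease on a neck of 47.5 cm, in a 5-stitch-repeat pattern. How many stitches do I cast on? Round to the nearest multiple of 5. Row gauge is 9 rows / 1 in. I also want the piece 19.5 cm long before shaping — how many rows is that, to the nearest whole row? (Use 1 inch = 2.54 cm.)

Finished = 47.5 + 2 = 49.5 cm.
49.5 cm × 1/2.54 = 19.49 inches.
23/3.5 = 6.571 sts per in; 19.49 × 6.571 = 128.07 sts.
Nearest multiple of 5 → 130.
19.5 cm = 7.68 inches; × 9 = 69.09 → 69 rows.

Cast on 130 stitches; work 69 rows.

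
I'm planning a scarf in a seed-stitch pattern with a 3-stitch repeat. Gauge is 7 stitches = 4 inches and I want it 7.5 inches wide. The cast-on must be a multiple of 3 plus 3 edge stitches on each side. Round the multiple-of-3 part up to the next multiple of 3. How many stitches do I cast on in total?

7 / 4 = 1.75 sts per inch.
7.5 × 1.75 = 13.12 sts.
Less 6 edge sts → 7.12 for the repeat.
Next multiple of 3: 9.
Add back 6 edge sts → 15.

Cast on 15 stitches.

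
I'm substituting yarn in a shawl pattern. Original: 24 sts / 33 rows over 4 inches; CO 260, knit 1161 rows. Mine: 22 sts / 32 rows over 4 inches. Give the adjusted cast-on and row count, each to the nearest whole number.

Cast on 238 stitches; work 1126 rows.

Stitches: 260 × 22/24 = 238.33 → 238.
Rows: 1161 × 32/33 = 1125.82 → 1126.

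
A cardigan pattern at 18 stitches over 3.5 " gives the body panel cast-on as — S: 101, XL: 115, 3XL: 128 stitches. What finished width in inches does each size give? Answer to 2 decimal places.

S 19.64 inches; XL 22.36 inches; 3XL 24.89 inches.

18/3.5 = 5.143 sts per in.
S: 101 / 5.143 = 19.639 → 19.64 in.
XL: 115 / 5.143 = 22.361 → 22.36 in.
3XL: 128 / 5.143 = 24.889 → 24.89 in.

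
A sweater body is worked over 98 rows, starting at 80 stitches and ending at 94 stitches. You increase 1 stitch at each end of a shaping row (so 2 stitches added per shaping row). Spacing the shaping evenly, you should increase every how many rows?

Increase every 14th row.

Stitches to add: |94 − 80| = 14.
Shaping rows needed: 14 / 2 = 7.
98 rows / 7 = every 14 rows.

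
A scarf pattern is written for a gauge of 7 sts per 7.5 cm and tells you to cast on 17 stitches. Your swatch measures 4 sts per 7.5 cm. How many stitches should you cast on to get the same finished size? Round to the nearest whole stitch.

10 stitches.

Scale factor = 4 / 7 = 0.571.
17 × 4 / 7 = 9.71 sts.
→ 10 sts.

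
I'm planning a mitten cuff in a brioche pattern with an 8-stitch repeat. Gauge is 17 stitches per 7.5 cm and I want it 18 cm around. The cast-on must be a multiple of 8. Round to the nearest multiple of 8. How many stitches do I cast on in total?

Cast on 40 stitches.

17 / 7.5 = 2.267 sts per cm.
18 × 2.267 = 40.80 sts.
Nearest multiple of 8: 40.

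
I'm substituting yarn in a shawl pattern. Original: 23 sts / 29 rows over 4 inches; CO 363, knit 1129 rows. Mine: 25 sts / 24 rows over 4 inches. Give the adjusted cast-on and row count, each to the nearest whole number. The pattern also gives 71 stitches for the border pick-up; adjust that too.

Cast on 395 stitches; work 934 rows; border pick-up 77 stitches.

Stitches: 363 × 25/23 = 394.57 → 395.
Rows: 1129 × 24/29 = 934.34 → 934.
border pick-up: 71 × 25/23 = 77.17 → 77.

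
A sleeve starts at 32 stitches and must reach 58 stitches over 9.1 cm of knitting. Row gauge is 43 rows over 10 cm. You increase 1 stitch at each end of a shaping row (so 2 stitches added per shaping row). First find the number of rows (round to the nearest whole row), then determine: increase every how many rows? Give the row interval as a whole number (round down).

Increase every 3rd row.

Rows = 9.1 × 4.3 = 39.1 → 39 rows.
Stitches to add: 26 → 13 shaping rows (at 2 st each).
39 / 13 = 3.00 → every 3 rows.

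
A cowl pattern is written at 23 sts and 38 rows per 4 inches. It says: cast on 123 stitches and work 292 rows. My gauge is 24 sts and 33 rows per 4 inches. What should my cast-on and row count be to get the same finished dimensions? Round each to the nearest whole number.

Cast on 128 stitches; work 254 rows.

Stitches: 123 × 24/23 = 128.35 → 128.
Rows: 292 × 33/38 = 253.58 → 254.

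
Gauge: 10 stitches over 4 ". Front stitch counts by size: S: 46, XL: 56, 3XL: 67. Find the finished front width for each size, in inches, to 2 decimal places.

S 18.40 inches; XL 22.40 inches; 3XL 26.80 inches.

10/4 = 2.5 sts per in.
S: 46 / 2.5 = 18.400 → 18.40 in.
XL: 56 / 2.5 = 22.400 → 22.40 in.
3XL: 67 / 2.5 = 26.800 → 26.80 in.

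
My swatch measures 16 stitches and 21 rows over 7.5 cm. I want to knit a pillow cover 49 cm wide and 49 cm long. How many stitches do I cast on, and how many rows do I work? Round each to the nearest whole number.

Stitch gauge = 16/7.5 = 2.133 sts/cm; 49 × 2.133 = 104.53 → 105 sts.
Row gauge = 21/7.5 = 2.8 rows/cm; 49 × 2.8 = 137.20 → 137 rows.

Cast on 105 stitches and work 137 rows.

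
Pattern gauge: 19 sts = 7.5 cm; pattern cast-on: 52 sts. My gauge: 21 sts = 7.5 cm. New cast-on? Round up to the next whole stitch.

CO 58 sts.

Scale factor = 21 / 19 = 1.105.
52 × 21 / 19 = 57.47 sts.
→ 58 sts.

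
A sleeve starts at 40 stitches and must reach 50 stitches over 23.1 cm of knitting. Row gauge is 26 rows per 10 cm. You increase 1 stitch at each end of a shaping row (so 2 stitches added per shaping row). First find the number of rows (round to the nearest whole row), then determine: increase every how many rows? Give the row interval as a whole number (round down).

Increase every 12th row.

Rows = 23.1 × 2.6 = 60.1 → 60 rows.
Stitches to add: 10 → 5 shaping rows (at 2 st each).
60 / 5 = 12.00 → every 12 rows.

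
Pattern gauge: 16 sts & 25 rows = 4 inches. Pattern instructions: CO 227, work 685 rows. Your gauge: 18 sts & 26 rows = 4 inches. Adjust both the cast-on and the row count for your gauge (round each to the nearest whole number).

Cast on 255 stitches; work 712 rows.

Stitches: 227 × 18/16 = 255.38 → 255.
Rows: 685 × 26/25 = 712.40 → 712.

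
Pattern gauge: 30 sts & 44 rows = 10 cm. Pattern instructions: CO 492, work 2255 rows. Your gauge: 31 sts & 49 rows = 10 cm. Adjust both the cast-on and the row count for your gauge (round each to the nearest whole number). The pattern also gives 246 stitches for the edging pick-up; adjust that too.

Cast on 508 stitches; work 2511 rows; edging pick-up 254 stitches.

Stitches: 492 × 31/30 = 508.40 → 508.
Rows: 2255 × 49/44 = 2511.25 → 2511.
edging pick-up: 246 × 31/30 = 254.20 → 254.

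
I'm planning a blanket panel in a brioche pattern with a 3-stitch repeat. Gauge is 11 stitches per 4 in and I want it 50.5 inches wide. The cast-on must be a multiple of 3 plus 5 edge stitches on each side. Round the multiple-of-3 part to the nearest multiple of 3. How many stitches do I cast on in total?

11 / 4 = 2.75 sts per inch.
50.5 × 2.75 = 138.88 sts.
Less 10 edge sts → 128.88 for the repeat.
Nearest multiple of 3: 129.
Add back 10 edge sts → 139.

139 stitches.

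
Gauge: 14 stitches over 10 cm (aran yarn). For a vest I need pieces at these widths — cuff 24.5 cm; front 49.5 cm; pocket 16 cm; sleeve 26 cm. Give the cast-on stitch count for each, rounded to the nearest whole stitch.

cuff 34; front 69; pocket 22; sleeve 36.

Rate = 14/10 = 1.4 sts per cm.
cuff: 24.5 × 1.4 = 34.30 → 34.
front: 49.5 × 1.4 = 69.30 → 69.
pocket: 16 × 1.4 = 22.40 → 22.
sleeve: 26 × 1.4 = 36.40 → 36.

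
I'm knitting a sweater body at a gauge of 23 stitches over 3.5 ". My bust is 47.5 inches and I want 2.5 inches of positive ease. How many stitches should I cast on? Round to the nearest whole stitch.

Finished = 47.5 + 2.5 = 50 in.
23 / 3.5 = 6.571 sts per inch.
50.00 × 6.571 = 328.57 sts.
→ 329 sts.

329 stitches.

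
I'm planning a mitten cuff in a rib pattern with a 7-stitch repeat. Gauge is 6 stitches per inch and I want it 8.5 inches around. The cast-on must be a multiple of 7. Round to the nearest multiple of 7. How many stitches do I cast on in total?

6 / 1 = 6 sts per inch.
8.5 × 6 = 51.00 sts.
Nearest multiple of 7: 49.

49 stitches.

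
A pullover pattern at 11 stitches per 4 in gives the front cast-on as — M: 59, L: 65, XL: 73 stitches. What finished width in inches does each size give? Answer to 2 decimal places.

11/4 = 2.75 sts per in.
M: 59 / 2.75 = 21.455 → 21.45 in.
L: 65 / 2.75 = 23.636 → 23.64 in.
XL: 73 / 2.75 = 26.545 → 26.55 in.

M 21.45 inches; L 23.64 inches; XL 26.55 inches.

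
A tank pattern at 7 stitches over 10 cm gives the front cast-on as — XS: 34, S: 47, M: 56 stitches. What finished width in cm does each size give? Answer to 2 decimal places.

XS 48.57 cm; S 67.14 cm; M 80.00 cm.

7/10 = 0.7 sts per cm.
XS: 34 / 0.7 = 48.571 → 48.57 cm.
S: 47 / 0.7 = 67.143 → 67.14 cm.
M: 56 / 0.7 = 80.000 → 80.00 cm.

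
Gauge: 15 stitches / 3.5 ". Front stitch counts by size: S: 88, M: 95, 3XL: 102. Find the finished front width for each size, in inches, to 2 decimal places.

S 20.53 inches; M 22.17 inches; 3XL 23.80 inches.

15/3.5 = 4.286 sts per in.
S: 88 / 4.286 = 20.533 → 20.53 in.
M: 95 / 4.286 = 22.167 → 22.17 in.
3XL: 102 / 4.286 = 23.800 → 23.80 in.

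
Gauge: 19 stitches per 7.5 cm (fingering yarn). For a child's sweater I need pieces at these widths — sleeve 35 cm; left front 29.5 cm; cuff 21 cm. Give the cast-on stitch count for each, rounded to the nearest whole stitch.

Rate = 19/7.5 = 2.533 sts per cm.
sleeve: 35 × 2.533 = 88.67 → 89.
left front: 29.5 × 2.533 = 74.73 → 75.
cuff: 21 × 2.533 = 53.20 → 53.

sleeve 89; left front 75; cuff 53.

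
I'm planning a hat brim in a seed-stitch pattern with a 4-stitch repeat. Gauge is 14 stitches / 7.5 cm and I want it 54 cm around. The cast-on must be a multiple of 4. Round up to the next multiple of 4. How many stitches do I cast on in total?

14 / 7.5 = 1.867 sts per cm.
54 × 1.867 = 100.80 sts.
Next multiple of 4: 104.

CO 104 sts.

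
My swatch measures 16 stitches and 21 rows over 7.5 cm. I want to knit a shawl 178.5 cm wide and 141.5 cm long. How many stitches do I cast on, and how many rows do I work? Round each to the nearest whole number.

Stitch gauge = 16/7.5 = 2.133 sts/cm; 178.5 × 2.133 = 380.80 → 381 sts.
Row gauge = 21/7.5 = 2.8 rows/cm; 141.5 × 2.8 = 396.20 → 396 rows.

Cast on 381 stitches and work 396 rows.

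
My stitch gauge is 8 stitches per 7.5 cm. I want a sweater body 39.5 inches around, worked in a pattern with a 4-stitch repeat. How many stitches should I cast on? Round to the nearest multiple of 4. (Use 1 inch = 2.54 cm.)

39.5 in = 39.5 × 2.54 = 100.33 cm.
8 / 7.5 = 1.067 sts/cm.
100.33 × 1.067 = 107.02 sts.
→ 108.

CO 108 sts.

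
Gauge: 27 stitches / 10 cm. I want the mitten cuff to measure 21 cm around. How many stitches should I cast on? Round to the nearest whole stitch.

57 stitches.

27 stitches / 10 cm = 2.7 stitches per cm.
21 × 2.7 = 56.70 stitches.
Round to nearest → 57.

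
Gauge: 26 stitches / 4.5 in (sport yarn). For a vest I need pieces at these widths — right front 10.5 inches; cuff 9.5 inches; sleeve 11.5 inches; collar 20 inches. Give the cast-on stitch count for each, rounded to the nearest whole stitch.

right front 61; cuff 55; sleeve 66; collar 116.

Rate = 26/4.5 = 5.778 sts per in.
right front: 10.5 × 5.778 = 60.67 → 61.
cuff: 9.5 × 5.778 = 54.89 → 55.
sleeve: 11.5 × 5.778 = 66.44 → 66.
collar: 20 × 5.778 = 115.56 → 116.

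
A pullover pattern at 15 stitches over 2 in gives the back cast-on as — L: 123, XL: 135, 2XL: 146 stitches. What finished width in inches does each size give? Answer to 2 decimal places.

L 16.40 inches; XL 18.00 inches; 2XL 19.47 inches.

15/2 = 7.5 sts per in.
L: 123 / 7.5 = 16.400 → 16.40 in.
XL: 135 / 7.5 = 18.000 → 18.00 in.
2XL: 146 / 7.5 = 19.467 → 19.47 in.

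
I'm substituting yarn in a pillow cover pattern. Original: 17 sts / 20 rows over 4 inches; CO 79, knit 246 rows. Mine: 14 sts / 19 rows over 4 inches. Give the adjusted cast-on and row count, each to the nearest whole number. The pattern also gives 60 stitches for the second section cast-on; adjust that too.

Cast on 65 stitches; work 234 rows; second section cast-on 49 stitches.

Stitches: 79 × 14/17 = 65.06 → 65.
Rows: 246 × 19/20 = 233.70 → 234.
second section cast-on: 60 × 14/17 = 49.41 → 49.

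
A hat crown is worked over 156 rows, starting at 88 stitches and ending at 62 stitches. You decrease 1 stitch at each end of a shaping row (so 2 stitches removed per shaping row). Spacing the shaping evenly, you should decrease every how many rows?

Decrease every 12th row.

Stitches to remove: |62 − 88| = 26.
Shaping rows needed: 26 / 2 = 13.
156 rows / 13 = every 12 rows.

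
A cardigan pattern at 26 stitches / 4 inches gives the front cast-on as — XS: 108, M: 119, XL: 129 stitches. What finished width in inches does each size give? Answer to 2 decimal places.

26/4 = 6.5 sts per in.
XS: 108 / 6.5 = 16.615 → 16.62 in.
M: 119 / 6.5 = 18.308 → 18.31 in.
XL: 129 / 6.5 = 19.846 → 19.85 in.

XS 16.62 inches; M 18.31 inches; XL 19.85 inches.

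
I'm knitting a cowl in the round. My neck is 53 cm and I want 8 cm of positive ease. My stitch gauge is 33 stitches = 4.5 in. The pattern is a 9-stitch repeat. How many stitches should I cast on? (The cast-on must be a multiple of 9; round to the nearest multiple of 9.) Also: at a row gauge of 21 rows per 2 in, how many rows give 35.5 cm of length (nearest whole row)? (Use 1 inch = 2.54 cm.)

Cast on 180 stitches; work 147 rows.

Finished = 53 + 8 = 61 cm.
61 cm × 1/2.54 = 24.02 inches.
33/4.5 = 7.333 sts per in; 24.02 × 7.333 = 176.12 sts.
Nearest multiple of 9 → 180.
35.5 cm = 13.98 inches; × 10.5 = 146.75 → 147 rows.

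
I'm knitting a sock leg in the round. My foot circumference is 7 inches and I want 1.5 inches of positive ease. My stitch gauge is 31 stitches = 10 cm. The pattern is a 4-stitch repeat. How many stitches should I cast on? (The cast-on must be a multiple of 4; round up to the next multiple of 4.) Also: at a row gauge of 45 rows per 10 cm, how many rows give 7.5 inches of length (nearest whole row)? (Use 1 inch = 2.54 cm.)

Finished = 7 + 1.5 = 8.5 inches.
8.5 inches × 2.54 = 21.59 cm.
31/10 = 3.1 sts per cm; 21.59 × 3.1 = 66.93 sts.
Next multiple of 4 → 68.
7.5 inches = 19.05 cm; × 4.5 = 85.72 → 86 rows.

Cast on 68 stitches; work 86 rows.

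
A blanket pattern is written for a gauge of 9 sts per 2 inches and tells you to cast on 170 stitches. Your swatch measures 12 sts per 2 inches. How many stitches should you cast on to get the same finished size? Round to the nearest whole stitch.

Scale factor = 12 / 9 = 1.333.
170 × 12 / 9 = 226.67 sts.
→ 227 sts.

Cast on 227 stitches.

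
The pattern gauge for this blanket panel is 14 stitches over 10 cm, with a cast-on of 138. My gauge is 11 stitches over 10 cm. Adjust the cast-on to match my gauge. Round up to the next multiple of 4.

Scale factor = 11 / 14 = 0.786.
138 × 11 / 14 = 108.43 sts.
→ 112 sts.

Cast on 112 stitches.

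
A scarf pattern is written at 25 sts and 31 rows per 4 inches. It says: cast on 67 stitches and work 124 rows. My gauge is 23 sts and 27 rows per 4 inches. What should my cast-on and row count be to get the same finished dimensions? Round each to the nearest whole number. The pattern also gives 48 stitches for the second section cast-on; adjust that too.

Stitches: 67 × 23/25 = 61.64 → 62.
Rows: 124 × 27/31 = 108.00 → 108.
second section cast-on: 48 × 23/25 = 44.16 → 44.

Cast on 62 stitches; work 108 rows; second section cast-on 44 stitches.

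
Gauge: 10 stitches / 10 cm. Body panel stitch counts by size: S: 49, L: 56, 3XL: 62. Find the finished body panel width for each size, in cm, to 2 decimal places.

10/10 = 1 sts per cm.
S: 49 / 1 = 49.000 → 49.00 cm.
L: 56 / 1 = 56.000 → 56.00 cm.
3XL: 62 / 1 = 62.000 → 62.00 cm.

S 49.00 cm; L 56.00 cm; 3XL 62.00 cm.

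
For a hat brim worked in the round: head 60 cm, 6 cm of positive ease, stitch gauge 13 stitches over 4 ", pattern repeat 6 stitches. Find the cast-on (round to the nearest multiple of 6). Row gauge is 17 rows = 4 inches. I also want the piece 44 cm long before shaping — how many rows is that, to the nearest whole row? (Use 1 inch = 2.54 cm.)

Finished = 60 + 6 = 66 cm.
66 cm × 1/2.54 = 25.98 inches.
13/4 = 3.25 sts per in; 25.98 × 3.25 = 84.45 sts.
Nearest multiple of 6 → 84.
44 cm = 17.32 inches; × 4.25 = 73.62 → 74 rows.

Cast on 84 stitches; work 74 rows.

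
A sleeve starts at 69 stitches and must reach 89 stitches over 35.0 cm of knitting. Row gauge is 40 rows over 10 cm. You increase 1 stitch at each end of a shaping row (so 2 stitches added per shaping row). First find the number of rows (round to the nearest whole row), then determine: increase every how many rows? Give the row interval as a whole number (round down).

Increase every 14th row.

Rows = 35.0 × 4 = 140.0 → 140 rows.
Stitches to add: 20 → 10 shaping rows (at 2 st each).
140 / 10 = 14.00 → every 14 rows.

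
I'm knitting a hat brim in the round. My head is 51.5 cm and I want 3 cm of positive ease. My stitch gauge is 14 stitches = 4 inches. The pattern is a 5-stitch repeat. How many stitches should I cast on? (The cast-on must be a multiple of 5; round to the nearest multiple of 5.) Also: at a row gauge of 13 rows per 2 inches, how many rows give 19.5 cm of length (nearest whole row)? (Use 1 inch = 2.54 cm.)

Cast on 75 stitches; work 50 rows.

Finished = 51.5 + 3 = 54.5 cm.
54.5 cm × 1/2.54 = 21.46 inches.
14/4 = 3.5 sts per in; 21.46 × 3.5 = 75.10 sts.
Nearest multiple of 5 → 75.
19.5 cm = 7.68 inches; × 6.5 = 49.90 → 50 rows.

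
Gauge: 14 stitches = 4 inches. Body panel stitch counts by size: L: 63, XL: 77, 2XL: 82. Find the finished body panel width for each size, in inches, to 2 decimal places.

14/4 = 3.5 sts per in.
L: 63 / 3.5 = 18.000 → 18.00 in.
XL: 77 / 3.5 = 22.000 → 22.00 in.
2XL: 82 / 3.5 = 23.429 → 23.43 in.

L 18.00 inches; XL 22.00 inches; 2XL 23.43 inches.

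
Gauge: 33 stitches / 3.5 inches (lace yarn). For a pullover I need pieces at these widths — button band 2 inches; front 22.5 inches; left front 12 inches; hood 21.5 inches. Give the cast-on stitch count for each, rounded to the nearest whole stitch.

button band 19; front 212; left front 113; hood 203.

Rate = 33/3.5 = 9.429 sts per in.
button band: 2 × 9.429 = 18.86 → 19.
front: 22.5 × 9.429 = 212.14 → 212.
left front: 12 × 9.429 = 113.14 → 113.
hood: 21.5 × 9.429 = 202.71 → 203.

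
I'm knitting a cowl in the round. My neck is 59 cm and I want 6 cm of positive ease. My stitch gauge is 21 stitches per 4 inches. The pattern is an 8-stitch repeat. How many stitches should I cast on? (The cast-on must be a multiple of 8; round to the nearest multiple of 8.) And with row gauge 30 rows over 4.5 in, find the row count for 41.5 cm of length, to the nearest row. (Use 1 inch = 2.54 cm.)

Finished = 59 + 6 = 65 cm.
65 cm × 1/2.54 = 25.59 inches.
21/4 = 5.25 sts per in; 25.59 × 5.25 = 134.35 sts.
Nearest multiple of 8 → 136.
41.5 cm = 16.34 inches; × 6.667 = 108.92 → 109 rows.

Cast on 136 stitches; work 109 rows.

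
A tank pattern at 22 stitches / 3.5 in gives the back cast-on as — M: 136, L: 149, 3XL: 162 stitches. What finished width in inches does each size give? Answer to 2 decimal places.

22/3.5 = 6.286 sts per in.
M: 136 / 6.286 = 21.636 → 21.64 in.
L: 149 / 6.286 = 23.705 → 23.70 in.
3XL: 162 / 6.286 = 25.773 → 25.77 in.

M 21.64 inches; L 23.70 inches; 3XL 25.77 inches.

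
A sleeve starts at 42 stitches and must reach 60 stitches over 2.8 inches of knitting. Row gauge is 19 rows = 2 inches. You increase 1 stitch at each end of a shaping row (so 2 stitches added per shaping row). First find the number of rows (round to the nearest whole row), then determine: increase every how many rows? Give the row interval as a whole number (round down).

Increase every 3rd row.

Rows = 2.8 × 9.5 = 26.6 → 27 rows.
Stitches to add: 18 → 9 shaping rows (at 2 st each).
27 / 9 = 3.00 → every 3 rows.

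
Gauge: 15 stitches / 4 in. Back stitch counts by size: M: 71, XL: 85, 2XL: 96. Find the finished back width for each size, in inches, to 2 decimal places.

15/4 = 3.75 sts per in.
M: 71 / 3.75 = 18.933 → 18.93 in.
XL: 85 / 3.75 = 22.667 → 22.67 in.
2XL: 96 / 3.75 = 25.600 → 25.60 in.

M 18.93 inches; XL 22.67 inches; 2XL 25.60 inches.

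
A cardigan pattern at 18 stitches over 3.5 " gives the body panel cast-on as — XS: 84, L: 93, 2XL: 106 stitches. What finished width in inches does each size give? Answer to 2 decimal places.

XS 16.33 inches; L 18.08 inches; 2XL 20.61 inches.

18/3.5 = 5.143 sts per in.
XS: 84 / 5.143 = 16.333 → 16.33 in.
L: 93 / 5.143 = 18.083 → 18.08 in.
2XL: 106 / 5.143 = 20.611 → 20.61 in.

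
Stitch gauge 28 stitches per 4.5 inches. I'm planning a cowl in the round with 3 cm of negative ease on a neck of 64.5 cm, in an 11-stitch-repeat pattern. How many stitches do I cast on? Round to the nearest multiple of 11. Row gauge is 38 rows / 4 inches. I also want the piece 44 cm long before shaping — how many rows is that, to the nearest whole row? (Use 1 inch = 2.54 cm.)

Finished = 64.5 − 3 = 61.5 cm.
61.5 cm × 1/2.54 = 24.21 inches.
28/4.5 = 6.222 sts per in; 24.21 × 6.222 = 150.66 sts.
Nearest multiple of 11 → 154.
44 cm = 17.32 inches; × 9.5 = 164.57 → 165 rows.

Cast on 154 stitches; work 165 rows.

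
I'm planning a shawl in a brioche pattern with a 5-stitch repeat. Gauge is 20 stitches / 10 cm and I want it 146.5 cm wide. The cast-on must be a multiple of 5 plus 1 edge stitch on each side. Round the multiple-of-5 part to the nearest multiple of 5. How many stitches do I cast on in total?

CO 292 sts.

20 / 10 = 2 sts per cm.
146.5 × 2 = 293.00 sts.
Less 2 edge sts → 291.00 for the repeat.
Nearest multiple of 5: 290.
Add back 2 edge sts → 292.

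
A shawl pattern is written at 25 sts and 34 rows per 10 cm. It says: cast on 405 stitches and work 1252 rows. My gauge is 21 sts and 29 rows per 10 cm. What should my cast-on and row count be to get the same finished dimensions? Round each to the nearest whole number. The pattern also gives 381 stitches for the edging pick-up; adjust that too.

Cast on 340 stitches; work 1068 rows; edging pick-up 320 stitches.

Stitches: 405 × 21/25 = 340.20 → 340.
Rows: 1252 × 29/34 = 1067.88 → 1068.
edging pick-up: 381 × 21/25 = 320.04 → 320.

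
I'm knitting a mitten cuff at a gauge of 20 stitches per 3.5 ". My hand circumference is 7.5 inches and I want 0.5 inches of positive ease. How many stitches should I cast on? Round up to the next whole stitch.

Finished = 7.5 + 0.5 = 8 in.
20 / 3.5 = 5.714 sts per inch.
8.00 × 5.714 = 45.71 sts.
→ 46 sts.

46 stitches.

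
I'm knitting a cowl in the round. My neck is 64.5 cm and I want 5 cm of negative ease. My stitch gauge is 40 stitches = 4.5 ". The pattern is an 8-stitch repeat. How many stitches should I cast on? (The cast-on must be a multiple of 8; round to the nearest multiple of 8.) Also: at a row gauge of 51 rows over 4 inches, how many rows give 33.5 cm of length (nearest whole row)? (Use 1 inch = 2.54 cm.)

Finished = 64.5 − 5 = 59.5 cm.
59.5 cm × 1/2.54 = 23.43 inches.
40/4.5 = 8.889 sts per in; 23.43 × 8.889 = 208.22 sts.
Nearest multiple of 8 → 208.
33.5 cm = 13.19 inches; × 12.75 = 168.16 → 168 rows.

Cast on 208 stitches; work 168 rows.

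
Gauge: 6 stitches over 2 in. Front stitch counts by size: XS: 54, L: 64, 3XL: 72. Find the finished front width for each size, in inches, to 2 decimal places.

XS 18.00 inches; L 21.33 inches; 3XL 24.00 inches.

6/2 = 3 sts per in.
XS: 54 / 3 = 18.000 → 18.00 in.
L: 64 / 3 = 21.333 → 21.33 in.
3XL: 72 / 3 = 24.000 → 24.00 in.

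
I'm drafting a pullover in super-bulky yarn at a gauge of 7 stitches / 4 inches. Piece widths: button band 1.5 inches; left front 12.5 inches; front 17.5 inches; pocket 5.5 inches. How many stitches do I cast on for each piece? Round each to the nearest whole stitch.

Rate = 7/4 = 1.75 sts per in.
button band: 1.5 × 1.75 = 2.62 → 3.
left front: 12.5 × 1.75 = 21.88 → 22.
front: 17.5 × 1.75 = 30.62 → 31.
pocket: 5.5 × 1.75 = 9.62 → 10.

button band 3; left front 22; front 31; pocket 10.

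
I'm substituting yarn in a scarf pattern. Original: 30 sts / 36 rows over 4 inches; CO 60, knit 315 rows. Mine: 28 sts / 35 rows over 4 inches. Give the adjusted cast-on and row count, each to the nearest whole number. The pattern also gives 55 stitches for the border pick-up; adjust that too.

Stitches: 60 × 28/30 = 56.00 → 56.
Rows: 315 × 35/36 = 306.25 → 306.
border pick-up: 55 × 28/30 = 51.33 → 51.

Cast on 56 stitches; work 306 rows; border pick-up 51 stitches.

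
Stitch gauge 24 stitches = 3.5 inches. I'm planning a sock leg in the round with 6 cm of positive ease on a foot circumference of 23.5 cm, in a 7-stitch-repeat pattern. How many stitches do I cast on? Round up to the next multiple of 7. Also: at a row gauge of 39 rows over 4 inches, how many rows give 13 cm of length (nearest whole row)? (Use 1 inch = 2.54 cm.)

Cast on 84 stitches; work 50 rows.

Finished = 23.5 + 6 = 29.5 cm.
29.5 cm × 1/2.54 = 11.61 inches.
24/3.5 = 6.857 sts per in; 11.61 × 6.857 = 79.64 sts.
Next multiple of 7 → 84.
13 cm = 5.12 inches; × 9.75 = 49.90 → 50 rows.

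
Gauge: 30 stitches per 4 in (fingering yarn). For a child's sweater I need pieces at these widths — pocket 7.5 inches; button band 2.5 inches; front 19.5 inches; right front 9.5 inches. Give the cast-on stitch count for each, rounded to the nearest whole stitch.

Rate = 30/4 = 7.5 sts per in.
pocket: 7.5 × 7.5 = 56.25 → 56.
button band: 2.5 × 7.5 = 18.75 → 19.
front: 19.5 × 7.5 = 146.25 → 146.
right front: 9.5 × 7.5 = 71.25 → 71.

pocket 56; button band 19; front 146; right front 71.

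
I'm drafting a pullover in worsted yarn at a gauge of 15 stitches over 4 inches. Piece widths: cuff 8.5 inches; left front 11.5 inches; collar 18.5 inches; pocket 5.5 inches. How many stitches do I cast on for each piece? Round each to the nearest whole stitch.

Rate = 15/4 = 3.75 sts per in.
cuff: 8.5 × 3.75 = 31.88 → 32.
left front: 11.5 × 3.75 = 43.12 → 43.
collar: 18.5 × 3.75 = 69.38 → 69.
pocket: 5.5 × 3.75 = 20.62 → 21.

cuff 32; left front 43; collar 69; pocket 21.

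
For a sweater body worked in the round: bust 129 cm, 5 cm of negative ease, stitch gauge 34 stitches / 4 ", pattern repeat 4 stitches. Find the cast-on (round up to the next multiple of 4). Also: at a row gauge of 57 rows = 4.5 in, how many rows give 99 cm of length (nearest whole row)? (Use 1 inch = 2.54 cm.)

Finished = 129 − 5 = 124 cm.
124 cm × 1/2.54 = 48.82 inches.
34/4 = 8.5 sts per in; 48.82 × 8.5 = 414.96 sts.
Next multiple of 4 → 416.
99 cm = 38.98 inches; × 12.667 = 493.70 → 494 rows.

Cast on 416 stitches; work 494 rows.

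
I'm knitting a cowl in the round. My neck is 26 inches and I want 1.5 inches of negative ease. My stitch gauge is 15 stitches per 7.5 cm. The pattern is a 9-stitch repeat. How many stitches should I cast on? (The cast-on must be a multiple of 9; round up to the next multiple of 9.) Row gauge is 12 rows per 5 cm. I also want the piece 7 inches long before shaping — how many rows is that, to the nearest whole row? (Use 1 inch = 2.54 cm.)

Cast on 126 stitches; work 43 rows.

Finished = 26 − 1.5 = 24.5 inches.
24.5 inches × 2.54 = 62.23 cm.
15/7.5 = 2 sts per cm; 62.23 × 2 = 124.46 sts.
Next multiple of 9 → 126.
7 inches = 17.78 cm; × 2.4 = 42.67 → 43 rows.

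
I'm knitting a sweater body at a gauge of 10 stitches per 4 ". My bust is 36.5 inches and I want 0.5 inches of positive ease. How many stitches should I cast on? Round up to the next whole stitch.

Finished = 36.5 + 0.5 = 37 in.
10 / 4 = 2.5 sts per inch.
37.00 × 2.5 = 92.50 sts.
→ 93 sts.

Cast on 93 stitches.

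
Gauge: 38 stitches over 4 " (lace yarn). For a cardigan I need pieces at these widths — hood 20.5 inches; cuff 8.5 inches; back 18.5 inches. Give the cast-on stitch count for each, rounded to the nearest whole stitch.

hood 195; cuff 81; back 176.

Rate = 38/4 = 9.5 sts per in.
hood: 20.5 × 9.5 = 194.75 → 195.
cuff: 8.5 × 9.5 = 80.75 → 81.
back: 18.5 × 9.5 = 175.75 → 176.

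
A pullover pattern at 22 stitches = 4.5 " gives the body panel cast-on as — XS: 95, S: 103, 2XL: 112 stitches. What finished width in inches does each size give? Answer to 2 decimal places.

XS 19.43 inches; S 21.07 inches; 2XL 22.91 inches.

22/4.5 = 4.889 sts per in.
XS: 95 / 4.889 = 19.432 → 19.43 in.
S: 103 / 4.889 = 21.068 → 21.07 in.
2XL: 112 / 4.889 = 22.909 → 22.91 in.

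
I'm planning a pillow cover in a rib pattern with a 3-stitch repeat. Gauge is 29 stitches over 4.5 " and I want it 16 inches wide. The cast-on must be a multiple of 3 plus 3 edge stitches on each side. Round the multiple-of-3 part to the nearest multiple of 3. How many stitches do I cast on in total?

CO 102 sts.

29 / 4.5 = 6.444 sts per inch.
16 × 6.444 = 103.11 sts.
Less 6 edge sts → 97.11 for the repeat.
Nearest multiple of 3: 96.
Add back 6 edge sts → 102.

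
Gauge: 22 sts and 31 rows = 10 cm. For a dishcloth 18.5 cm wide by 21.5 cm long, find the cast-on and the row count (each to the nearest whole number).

Stitch gauge = 22/10 = 2.2 sts/cm; 18.5 × 2.2 = 40.70 → 41 sts.
Row gauge = 31/10 = 3.1 rows/cm; 21.5 × 3.1 = 66.65 → 67 rows.

Cast on 41 stitches and work 67 rows.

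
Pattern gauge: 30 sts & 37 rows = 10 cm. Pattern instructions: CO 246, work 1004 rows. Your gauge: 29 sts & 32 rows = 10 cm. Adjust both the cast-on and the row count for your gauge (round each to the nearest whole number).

Stitches: 246 × 29/30 = 237.80 → 238.
Rows: 1004 × 32/37 = 868.32 → 868.

Cast on 238 stitches; work 868 rows.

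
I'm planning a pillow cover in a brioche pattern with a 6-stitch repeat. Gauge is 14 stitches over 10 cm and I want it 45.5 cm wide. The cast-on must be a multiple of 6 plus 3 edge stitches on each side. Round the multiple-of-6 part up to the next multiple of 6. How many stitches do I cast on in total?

66 stitches.

14 / 10 = 1.4 sts per cm.
45.5 × 1.4 = 63.70 sts.
Less 6 edge sts → 57.70 for the repeat.
Next multiple of 6: 60.
Add back 6 edge sts → 66.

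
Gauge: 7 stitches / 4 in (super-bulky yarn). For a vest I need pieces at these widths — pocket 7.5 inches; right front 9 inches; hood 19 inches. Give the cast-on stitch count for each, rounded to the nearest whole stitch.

Rate = 7/4 = 1.75 sts per in.
pocket: 7.5 × 1.75 = 13.12 → 13.
right front: 9 × 1.75 = 15.75 → 16.
hood: 19 × 1.75 = 33.25 → 33.

pocket 13; right front 16; hood 33.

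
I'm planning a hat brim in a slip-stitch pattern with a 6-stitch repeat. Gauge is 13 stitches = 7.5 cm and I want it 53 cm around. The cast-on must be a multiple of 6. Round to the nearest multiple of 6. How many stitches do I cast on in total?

13 / 7.5 = 1.733 sts per cm.
53 × 1.733 = 91.87 sts.
Nearest multiple of 6: 90.

90 stitches.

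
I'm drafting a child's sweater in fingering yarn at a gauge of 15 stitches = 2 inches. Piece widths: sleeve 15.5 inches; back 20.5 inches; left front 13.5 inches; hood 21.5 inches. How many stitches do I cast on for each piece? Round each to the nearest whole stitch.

sleeve 116; back 154; left front 101; hood 161.

Rate = 15/2 = 7.5 sts per in.
sleeve: 15.5 × 7.5 = 116.25 → 116.
back: 20.5 × 7.5 = 153.75 → 154.
left front: 13.5 × 7.5 = 101.25 → 101.
hood: 21.5 × 7.5 = 161.25 → 161.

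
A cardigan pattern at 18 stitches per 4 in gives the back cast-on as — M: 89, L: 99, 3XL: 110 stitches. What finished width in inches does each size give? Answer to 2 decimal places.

18/4 = 4.5 sts per in.
M: 89 / 4.5 = 19.778 → 19.78 in.
L: 99 / 4.5 = 22.000 → 22.00 in.
3XL: 110 / 4.5 = 24.444 → 24.44 in.

M 19.78 inches; L 22.00 inches; 3XL 24.44 inches.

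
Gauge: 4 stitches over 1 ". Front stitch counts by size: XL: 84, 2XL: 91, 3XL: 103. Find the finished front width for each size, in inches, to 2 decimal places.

XL 21.00 inches; 2XL 22.75 inches; 3XL 25.75 inches.

4/1 = 4 sts per in.
XL: 84 / 4 = 21.000 → 21.00 in.
2XL: 91 / 4 = 22.750 → 22.75 in.
3XL: 103 / 4 = 25.750 → 25.75 in.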